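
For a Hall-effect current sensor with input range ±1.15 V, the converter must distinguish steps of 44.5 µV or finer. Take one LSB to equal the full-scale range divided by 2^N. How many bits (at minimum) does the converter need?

16 bits

The full-scale span is 1.15 − (-1.15) = 2.3 V.
Levels needed ≥ 2.3/44.5 µV = 51690. 2^16 = 65536 suffices, so N_min = 16.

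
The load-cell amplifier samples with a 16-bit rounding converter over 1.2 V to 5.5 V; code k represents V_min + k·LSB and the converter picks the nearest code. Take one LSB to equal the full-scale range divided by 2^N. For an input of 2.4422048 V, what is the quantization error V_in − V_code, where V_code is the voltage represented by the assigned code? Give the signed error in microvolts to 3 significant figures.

+23.4 µV

Span: 5.5 V − (1.2 V) = 4.3 V. LSB = 4.3 V / 2^16 ≈ 65.61 µV.
(2.4422048 − (1.2)) / LSB = 1.2422048 × 65536/4.3 = 18932.3567. Nearest integer: k = 18932.
Reconstructed level: 1.2 + 18932 × 4.3/65536 V = 2.4421813965 V.
e = 2.4422048 − (2.4421813965) = +23.4 µV.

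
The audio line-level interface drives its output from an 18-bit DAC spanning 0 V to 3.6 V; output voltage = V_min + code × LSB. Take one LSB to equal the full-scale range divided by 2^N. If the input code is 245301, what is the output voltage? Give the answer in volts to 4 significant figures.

Span = 3.6 V. LSB = 3.6 V / 2^18.
Output = V_min + (245301/262144) × range = 0 + 0.935749 × 3.6 V
      = 0 + 3.36870 = 3.36870 V.

3.369 V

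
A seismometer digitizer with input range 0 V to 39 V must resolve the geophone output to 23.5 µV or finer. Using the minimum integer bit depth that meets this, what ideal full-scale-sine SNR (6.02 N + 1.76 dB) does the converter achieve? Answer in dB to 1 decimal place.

V_FS = 39 V.
Levels needed ≥ 39/23.5 µV = 1.660e6. 2^21 = 2097152 suffices, so N_min = 21.
SNR = 6.02 × 21 + 1.76 = 128.18 dB.

128.2 dB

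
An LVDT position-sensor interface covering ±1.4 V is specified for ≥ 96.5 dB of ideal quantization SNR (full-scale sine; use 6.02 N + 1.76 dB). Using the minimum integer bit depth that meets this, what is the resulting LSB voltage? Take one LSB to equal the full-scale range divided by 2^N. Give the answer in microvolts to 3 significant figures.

Full-scale range = 1.4 V − (-1.4 V) = 2.8 V.
Required N = ⌈(96.5 − 1.76)/6.02⌉ = ⌈15.738⌉ = 16.
LSB = 2.8 V / 2^16 = 42.7 µV.

42.7 µV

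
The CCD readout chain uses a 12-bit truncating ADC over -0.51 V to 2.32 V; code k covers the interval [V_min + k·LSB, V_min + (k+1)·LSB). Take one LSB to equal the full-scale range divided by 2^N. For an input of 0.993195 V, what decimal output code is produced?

Full-scale range = 2.32 V − (-0.51 V) = 2.83 V. LSB = 2.83 V / 2^12 ≈ 0.6909 mV.
V_in − V_min = 0.993195 − (-0.51) = 1.503195 V.
Divide by LSB: 1.503195 × 4096/2.83 = 2175.6490.
Truncating gives code 2175.

2175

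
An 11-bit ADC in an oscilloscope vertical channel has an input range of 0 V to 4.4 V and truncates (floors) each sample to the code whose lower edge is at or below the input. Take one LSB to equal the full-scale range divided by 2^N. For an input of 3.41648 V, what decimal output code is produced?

Full-scale range = 4.4 V. LSB = 4.4 V / 2^11 ≈ 2.148 mV.
code = ⌊(V_in − V_min)/LSB⌋ = ⌊(V_in − V_min) × 2^11 / range⌋
     = ⌊(3.41648 − (0)) × 2048 / 4.4⌋ = ⌊3.41648 × 2048/4.4⌋
     = ⌊1590.216⌋ = 1590.

1590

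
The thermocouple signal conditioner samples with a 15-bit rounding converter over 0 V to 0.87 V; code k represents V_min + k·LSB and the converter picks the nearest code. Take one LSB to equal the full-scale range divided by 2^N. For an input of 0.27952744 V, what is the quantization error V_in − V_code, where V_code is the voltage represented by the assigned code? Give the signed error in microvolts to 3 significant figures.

+5.96 µV

Full-scale range = 0.87 V. LSB = 0.87 V / 2^15 ≈ 26.55 µV.
Position in LSBs: (0.27952744 − (0)) × 32768/0.87 = 10528.2243; rounding gives k = 10528.
Reconstructed level: 0 + 10528 × 0.87/32768 V = 0.27952148438 V.
e = 0.27952744 − (0.27952148438) = +5.96 µV.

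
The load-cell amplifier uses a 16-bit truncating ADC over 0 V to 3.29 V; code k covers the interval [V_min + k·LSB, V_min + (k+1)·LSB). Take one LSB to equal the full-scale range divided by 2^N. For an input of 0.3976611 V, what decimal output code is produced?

7921

Full-scale range = 3.29 V. LSB = 3.29 V / 2^16 ≈ 50.20 µV.
code = ⌊(V_in − V_min)/LSB⌋ = ⌊(V_in − V_min) × 2^16 / range⌋
     = ⌊(0.3976611 − (0)) × 65536 / 3.29⌋ = ⌊0.3976611 × 65536/3.29⌋
     = ⌊7921.312⌋ = 7921.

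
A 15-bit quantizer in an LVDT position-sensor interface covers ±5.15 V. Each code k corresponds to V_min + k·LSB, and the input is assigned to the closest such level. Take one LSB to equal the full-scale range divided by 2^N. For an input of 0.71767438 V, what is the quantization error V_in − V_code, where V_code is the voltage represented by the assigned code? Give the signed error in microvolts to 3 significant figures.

Full-scale range = 5.15 V − (-5.15 V) = 10.3 V. LSB = 10.3 V / 2^15 ≈ 314.3 µV.
Position in LSBs: (0.71767438 − (-5.15)) × 32768/10.3 = 18667.1800; rounding gives k = 18667.
Reconstructed level: -5.15 + 18667 × 10.3/32768 V = 0.71761779785 V.
Error = V_in − V_code = 0.71767438 − (0.71761779785) = +56.6 µV.

+56.6 µV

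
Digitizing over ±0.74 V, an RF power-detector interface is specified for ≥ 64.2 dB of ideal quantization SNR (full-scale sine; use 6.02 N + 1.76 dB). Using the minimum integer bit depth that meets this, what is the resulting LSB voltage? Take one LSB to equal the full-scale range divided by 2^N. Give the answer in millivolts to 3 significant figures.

0.723 mV

Span: 0.74 V − (-0.74 V) = 1.48 V.
N ≥ (64.2 − 1.76)/6.02 = 10.372 → N_min = 11.
LSB = 1.48 V ÷ 2^11 = 1.48/2048 V = 0.723 mV.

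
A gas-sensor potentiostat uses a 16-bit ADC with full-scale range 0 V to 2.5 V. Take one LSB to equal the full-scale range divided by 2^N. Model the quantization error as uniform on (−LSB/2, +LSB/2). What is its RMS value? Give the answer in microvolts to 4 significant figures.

11.01 µV

Span = 2.5 V.
LSB = 2.5 V ÷ 2^16 = 2.5/65536 V = 38.1470 µV.
V_rms = LSB/√12 = 38.1470 µV / √12 = 11.01 µV.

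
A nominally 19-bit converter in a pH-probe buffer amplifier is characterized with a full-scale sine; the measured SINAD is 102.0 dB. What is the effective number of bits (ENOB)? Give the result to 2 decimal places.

16.65 bits

ENOB = (SINAD − 1.76) / 6.02 = (102.0 − 1.76) / 6.02 = 100.24 / 6.02 = 16.6512.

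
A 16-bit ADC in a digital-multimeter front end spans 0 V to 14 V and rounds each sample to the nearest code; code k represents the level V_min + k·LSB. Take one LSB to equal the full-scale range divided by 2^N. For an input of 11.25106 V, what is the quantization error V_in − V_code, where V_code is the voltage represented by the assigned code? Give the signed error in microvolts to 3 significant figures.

Full-scale range = 14 V. LSB = 14 V / 2^16 ≈ 213.6 µV.
Position in LSBs: (11.25106 − (0)) × 65536/14 = 52667.8192; rounding gives k = 52668.
V_code = 0 + (52668/65536) × 14 = 11.251098633 V.
Error = V_in − V_code = 11.25106 − (11.251098633) = −38.6 µV.

−38.6 µV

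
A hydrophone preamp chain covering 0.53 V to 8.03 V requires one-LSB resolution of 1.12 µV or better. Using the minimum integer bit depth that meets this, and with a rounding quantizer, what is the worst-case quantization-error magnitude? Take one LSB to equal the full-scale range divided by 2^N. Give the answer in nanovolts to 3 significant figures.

Range = 8.03 − (0.53) = 7.5 V.
Required number of levels: 7.5/1.12 µV = 6.6964e6; smallest N with 2^N ≥ that is 23.
LSB = 7.5 V / 2^23 = 0.89407 µV.
Max error for round-to-nearest is LSB/2 = 447 nV.

447 nV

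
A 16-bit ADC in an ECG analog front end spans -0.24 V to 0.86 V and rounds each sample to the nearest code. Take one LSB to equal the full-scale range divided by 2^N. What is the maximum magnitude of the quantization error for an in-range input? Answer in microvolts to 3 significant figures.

Span: 0.86 V − (-0.24 V) = 1.1 V.
Step size = 1.1/65536 V = 16.785 µV.
Worst-case error for round-to-nearest is half an LSB: 8.39 µV.

8.39 µV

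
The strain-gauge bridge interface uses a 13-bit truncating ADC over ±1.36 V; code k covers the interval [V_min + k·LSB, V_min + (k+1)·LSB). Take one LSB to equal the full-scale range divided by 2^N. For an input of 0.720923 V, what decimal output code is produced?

6267

Full-scale range = 1.36 V − (-1.36 V) = 2.72 V. LSB = 2.72 V / 2^13 ≈ 332.0 µV.
code = ⌊(V_in − V_min)/LSB⌋ = ⌊(V_in − V_min) × 2^13 / range⌋
     = ⌊(0.720923 − (-1.36)) × 8192 / 2.72⌋ = ⌊2.080923 × 8192/2.72⌋
     = ⌊6267.250⌋ = 6267.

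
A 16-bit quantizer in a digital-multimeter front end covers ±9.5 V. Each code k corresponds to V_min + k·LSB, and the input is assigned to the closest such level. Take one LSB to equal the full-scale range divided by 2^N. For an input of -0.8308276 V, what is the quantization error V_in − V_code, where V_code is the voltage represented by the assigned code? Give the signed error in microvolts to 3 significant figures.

Range = 9.5 − (-9.5) = 19 V. LSB = 19 V / 2^16 ≈ 289.9 µV.
(-0.8308276 − (-9.5)) / LSB = 8.6691724 × 65536/19 = 29902.2570. Nearest integer: k = 29902.
Reconstructed level: -9.5 + 29902 × 19/65536 V = -0.83090209961 V.
e = -0.8308276 − (-0.83090209961) = +74.5 µV.

+74.5 µV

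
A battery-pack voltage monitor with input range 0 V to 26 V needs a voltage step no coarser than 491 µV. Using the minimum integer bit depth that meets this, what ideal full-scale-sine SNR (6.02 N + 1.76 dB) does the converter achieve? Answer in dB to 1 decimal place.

98.1 dB

Span = 26 V.
26 V / 491 µV = 52950. Since 2^15 = 32768 and 2^16 = 65536, N = 16.
6.02(16) + 1.76 = 98.08 dB.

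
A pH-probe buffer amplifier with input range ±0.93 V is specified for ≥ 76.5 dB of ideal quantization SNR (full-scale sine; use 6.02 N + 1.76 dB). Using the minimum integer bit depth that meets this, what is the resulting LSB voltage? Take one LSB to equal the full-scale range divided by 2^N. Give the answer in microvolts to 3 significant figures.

227 µV

The full-scale span is 0.93 − (-0.93) = 1.86 V.
6.02 N + 1.76 ≥ 76.5 gives N ≥ 12.415, so the minimum integer is 13.
LSB = 1.86 V / 2^13 = 227 µV.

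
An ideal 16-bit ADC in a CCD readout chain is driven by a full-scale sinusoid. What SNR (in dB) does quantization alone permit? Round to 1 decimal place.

SNR = 6.02·16 + 1.76 = 98.08 dB.

98.1 dB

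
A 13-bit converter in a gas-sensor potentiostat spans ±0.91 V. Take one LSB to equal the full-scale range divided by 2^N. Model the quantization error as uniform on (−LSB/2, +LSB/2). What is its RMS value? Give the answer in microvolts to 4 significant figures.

64.13 µV

The full-scale span is 0.91 − (-0.91) = 1.82 V.
Step size = 1.82/8192 V = 222.168 µV.
σ_q = LSB/√12 = 222.168 µV/3.4641 = 64.13 µV.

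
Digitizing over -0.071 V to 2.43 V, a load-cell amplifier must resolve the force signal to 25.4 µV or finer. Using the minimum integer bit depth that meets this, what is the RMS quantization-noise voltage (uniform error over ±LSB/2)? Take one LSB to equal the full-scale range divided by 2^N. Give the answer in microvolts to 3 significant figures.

Full-scale range = 2.43 V − (-0.071 V) = 2.501 V.
Need 2^N ≥ 2.501 V / 25.4 µV = 98460 → N_min = 17.
LSB = 2.501 V / 2^17 = 19.081 µV.
σ_q = LSB/√12 = 19.081 µV/3.4641 = 5.51 µV.

5.51 µV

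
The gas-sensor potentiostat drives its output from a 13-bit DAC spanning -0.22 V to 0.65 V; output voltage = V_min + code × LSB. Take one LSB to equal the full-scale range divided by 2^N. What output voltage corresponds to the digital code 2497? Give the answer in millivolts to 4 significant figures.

45.18 mV

Full-scale range = 0.65 V − (-0.22 V) = 0.87 V. LSB = 0.87 V / 2^13.
V_out = -0.22 + 2497 × (0.87/8192) V
      = -0.22 V + 0.265184 V = 0.0451843 V.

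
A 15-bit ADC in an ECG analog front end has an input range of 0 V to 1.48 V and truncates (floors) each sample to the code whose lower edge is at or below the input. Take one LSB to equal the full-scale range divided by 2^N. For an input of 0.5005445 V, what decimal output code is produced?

11082

Span = 1.48 V. LSB = 1.48 V / 2^15 ≈ 45.17 µV.
code = ⌊(V_in − V_min)/LSB⌋ = ⌊(V_in − V_min) × 2^15 / range⌋
     = ⌊(0.5005445 − (0)) × 32768 / 1.48⌋ = ⌊0.5005445 × 32768/1.48⌋
     = ⌊11082.326⌋ = 11082.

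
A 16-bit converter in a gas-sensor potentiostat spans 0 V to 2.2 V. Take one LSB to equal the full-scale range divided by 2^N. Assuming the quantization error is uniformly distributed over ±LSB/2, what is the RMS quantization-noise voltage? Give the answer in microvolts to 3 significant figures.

9.69 µV

Range is 2.2 V.
Step size = 2.2/65536 V = 33.569 µV.
σ_q = LSB/√12 = 33.569 µV/3.4641 = 9.69 µV.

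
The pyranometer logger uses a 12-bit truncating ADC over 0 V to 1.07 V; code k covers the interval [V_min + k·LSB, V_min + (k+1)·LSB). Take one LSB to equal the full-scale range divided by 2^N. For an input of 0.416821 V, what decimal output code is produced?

Range is 1.07 V. LSB = 1.07 V / 2^12 ≈ 261.2 µV.
code = ⌊(V_in − V_min)/LSB⌋ = ⌊(V_in − V_min) × 2^12 / range⌋
     = ⌊(0.416821 − (0)) × 4096 / 1.07⌋ = ⌊0.416821 × 4096/1.07⌋
     = ⌊1595.606⌋ = 1595.

1595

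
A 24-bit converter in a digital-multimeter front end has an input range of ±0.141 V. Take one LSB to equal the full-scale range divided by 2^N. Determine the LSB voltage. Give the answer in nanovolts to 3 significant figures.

The full-scale span is 0.141 − (-0.141) = 0.282 V.
There are 2^24 = 16777216 steps.
One LSB is 0.282 V / 16777216 = 16.8 nV.

16.8 nV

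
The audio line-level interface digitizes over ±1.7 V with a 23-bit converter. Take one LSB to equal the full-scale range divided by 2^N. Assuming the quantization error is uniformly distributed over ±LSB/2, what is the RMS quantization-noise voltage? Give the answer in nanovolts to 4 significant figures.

117.0 nV

The full-scale span is 1.7 − (-1.7) = 3.4 V.
LSB = 3.4 V / 2^23 = 405.312 nV.
V_rms = LSB/√12 = 405.312 nV / √12 = 117.0 nV.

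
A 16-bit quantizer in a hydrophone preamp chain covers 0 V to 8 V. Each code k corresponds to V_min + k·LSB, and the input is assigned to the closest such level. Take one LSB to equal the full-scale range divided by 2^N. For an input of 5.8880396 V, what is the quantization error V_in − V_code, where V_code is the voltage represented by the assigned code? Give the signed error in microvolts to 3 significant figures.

−21.9 µV

Full-scale range = 8 V. LSB = 8 V / 2^16 ≈ 122.1 µV.
(5.8880396 − (0)) / LSB = 5.8880396 × 65536/8 = 48234.8204. Nearest integer: k = 48235.
V_code = V_min + k × range/2^16 = 0 + 48235 × 8/65536 = 5.8880615234 V.
Error = V_in − V_code = 5.8880396 − (5.8880615234) = −21.9 µV.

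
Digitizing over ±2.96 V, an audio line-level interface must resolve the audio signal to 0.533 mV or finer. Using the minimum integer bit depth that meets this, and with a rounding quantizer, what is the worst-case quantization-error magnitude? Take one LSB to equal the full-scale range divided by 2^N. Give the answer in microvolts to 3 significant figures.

181 µV

Span: 2.96 V − (-2.96 V) = 5.92 V.
Need 2^N ≥ 5.92 V / 0.533 mV = 11110 → N_min = 14.
LSB = 5.92 V ÷ 2^14 = 5.92/16384 V = 361.33 µV.
Half an LSB is 181 µV.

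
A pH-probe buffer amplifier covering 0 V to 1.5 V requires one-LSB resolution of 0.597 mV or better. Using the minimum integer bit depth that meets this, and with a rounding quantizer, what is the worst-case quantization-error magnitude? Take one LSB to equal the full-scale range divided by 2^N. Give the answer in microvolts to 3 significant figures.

Span = 1.5 V.
Required number of levels: 1.5/0.597 mV = 2512.6; smallest N with 2^N ≥ that is 12.
LSB = 1.5 V / 2^12 = 366.21 µV.
Half an LSB is 183 µV.

183 µV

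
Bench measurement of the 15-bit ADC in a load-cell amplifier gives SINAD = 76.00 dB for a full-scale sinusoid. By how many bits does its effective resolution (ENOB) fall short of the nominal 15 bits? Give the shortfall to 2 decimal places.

ENOB = (SINAD − 1.76)/6.02 = (76.00 − 1.76)/6.02 = 12.3322 bits.
Lost resolution: 15 − 12.3322 = 2.6678 bits.

2.67 bits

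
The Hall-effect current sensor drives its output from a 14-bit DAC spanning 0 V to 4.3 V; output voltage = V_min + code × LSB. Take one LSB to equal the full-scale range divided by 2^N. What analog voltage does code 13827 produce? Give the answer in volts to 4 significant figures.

3.629 V

Span = 4.3 V. LSB = 4.3 V / 2^14.
V_out = 0 + 13827 × (4.3/16384) V
      = 0 V + 3.62891 V = 3.62891 V.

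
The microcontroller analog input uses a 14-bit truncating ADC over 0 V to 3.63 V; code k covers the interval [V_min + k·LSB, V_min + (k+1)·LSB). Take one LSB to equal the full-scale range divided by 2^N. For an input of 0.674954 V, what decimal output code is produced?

3046

V_FS = 3.63 V. LSB = 3.63 V / 2^14 ≈ 221.6 µV.
code = ⌊(V_in − V_min)/LSB⌋ = ⌊(V_in − V_min) × 2^14 / range⌋
     = ⌊(0.674954 − (0)) × 16384 / 3.63⌋ = ⌊0.674954 × 16384/3.63⌋
     = ⌊3046.404⌋ = 3046.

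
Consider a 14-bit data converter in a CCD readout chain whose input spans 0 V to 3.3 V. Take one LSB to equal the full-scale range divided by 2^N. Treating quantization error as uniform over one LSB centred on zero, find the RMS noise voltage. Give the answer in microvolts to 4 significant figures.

58.14 µV

Range is 3.3 V.
LSB = 3.3 V ÷ 2^14 = 3.3/16384 V = 201.416 µV.
V_rms = LSB/√12 = 201.416 µV / √12 = 58.14 µV.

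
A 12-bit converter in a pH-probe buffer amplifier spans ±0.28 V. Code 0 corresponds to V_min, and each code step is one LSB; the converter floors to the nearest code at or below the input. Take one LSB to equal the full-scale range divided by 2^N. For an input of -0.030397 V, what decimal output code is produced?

Range = 0.28 − (-0.28) = 0.56 V. LSB = 0.56 V / 2^12 ≈ 136.7 µV.
code = ⌊(V_in − V_min)/LSB⌋ = ⌊(V_in − V_min) × 2^12 / range⌋
     = ⌊(-0.030397 − (-0.28)) × 4096 / 0.56⌋ = ⌊0.249603 × 4096/0.56⌋
     = ⌊1825.668⌋ = 1825.

1825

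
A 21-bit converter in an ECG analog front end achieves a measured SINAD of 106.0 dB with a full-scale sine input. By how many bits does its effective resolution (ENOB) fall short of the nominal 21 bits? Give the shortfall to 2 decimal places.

3.68 bits

Effective bits = (106.0 − 1.76)/6.02 = 17.3156.
21 − 17.3156 = 3.68 bits below nominal.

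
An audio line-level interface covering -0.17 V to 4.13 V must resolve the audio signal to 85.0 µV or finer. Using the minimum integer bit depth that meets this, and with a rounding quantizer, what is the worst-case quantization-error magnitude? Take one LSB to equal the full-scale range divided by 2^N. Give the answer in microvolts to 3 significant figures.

32.8 µV

Full-scale range = 4.13 V − (-0.17 V) = 4.3 V.
4.3 V / 85.0 µV = 50590. Since 2^15 = 32768 and 2^16 = 65536, N = 16.
LSB = 4.3 V / 2^16 = 65.613 µV.
Max error for round-to-nearest is LSB/2 = 32.8 µV.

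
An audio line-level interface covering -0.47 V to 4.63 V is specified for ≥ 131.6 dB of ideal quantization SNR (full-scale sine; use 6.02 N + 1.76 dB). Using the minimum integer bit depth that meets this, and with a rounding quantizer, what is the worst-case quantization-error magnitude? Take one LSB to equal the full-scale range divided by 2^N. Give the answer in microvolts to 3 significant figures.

Full-scale range = 4.63 V − (-0.47 V) = 5.1 V.
Required N = ⌈(131.6 − 1.76)/6.02⌉ = ⌈21.568⌉ = 22.
LSB = 5.1 V / 2^22 = 1.2159 µV.
|e|_max = LSB/2 = 0.608 µV.

0.608 µV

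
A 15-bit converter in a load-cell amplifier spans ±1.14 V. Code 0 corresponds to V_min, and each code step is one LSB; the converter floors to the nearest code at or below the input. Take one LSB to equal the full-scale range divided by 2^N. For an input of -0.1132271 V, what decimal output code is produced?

14756

Full-scale range = 1.14 V − (-1.14 V) = 2.28 V. LSB = 2.28 V / 2^15 ≈ 69.58 µV.
(V_in − V_min) × 2^15/range = (-0.1132271 − (-1.14)) × 32768/2.28 = 14756.708.
Floor → code = 14756.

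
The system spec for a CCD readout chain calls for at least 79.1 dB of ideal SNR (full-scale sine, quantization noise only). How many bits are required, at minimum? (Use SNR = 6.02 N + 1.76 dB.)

6.02 N + 1.76 ≥ 79.1 gives N ≥ 12.847, so the minimum integer is 13.

13 bits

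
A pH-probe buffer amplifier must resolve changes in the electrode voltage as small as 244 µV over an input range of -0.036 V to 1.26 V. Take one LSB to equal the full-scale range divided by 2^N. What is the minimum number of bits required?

Full-scale range = 1.26 V − (-0.036 V) = 1.296 V.
Need 2^N ≥ 1.296 V / 244 µV = 5311 → N_min = 13.

13 bits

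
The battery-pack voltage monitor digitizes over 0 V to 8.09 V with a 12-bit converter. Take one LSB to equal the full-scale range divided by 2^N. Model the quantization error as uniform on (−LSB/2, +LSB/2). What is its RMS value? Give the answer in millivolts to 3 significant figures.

Range is 8.09 V.
Step size = 8.09/4096 V = 1.9751 mV.
σ_q = LSB/√12 = 1.9751 mV/3.4641 = 0.570 mV.

0.570 mV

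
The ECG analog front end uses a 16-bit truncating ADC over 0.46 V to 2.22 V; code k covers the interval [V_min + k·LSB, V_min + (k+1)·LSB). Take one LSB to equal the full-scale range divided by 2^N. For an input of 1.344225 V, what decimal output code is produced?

32925

Range = 2.22 − (0.46) = 1.76 V. LSB = 1.76 V / 2^16 ≈ 26.86 µV.
V_in − V_min = 1.344225 − (0.46) = 0.884225 V.
Divide by LSB: 0.884225 × 65536/1.76 = 32925.3236.
Truncating gives code 32925.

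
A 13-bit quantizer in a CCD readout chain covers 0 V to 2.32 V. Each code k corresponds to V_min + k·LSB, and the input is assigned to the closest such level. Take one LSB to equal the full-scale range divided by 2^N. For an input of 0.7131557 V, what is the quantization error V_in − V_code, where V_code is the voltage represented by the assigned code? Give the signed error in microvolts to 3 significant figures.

Span = 2.32 V. LSB = 2.32 V / 2^13 ≈ 283.2 µV.
(0.7131557 − (0)) / LSB = 0.7131557 × 8192/2.32 = 2518.1774. Nearest integer: k = 2518.
Reconstructed level: 0 + 2518 × 2.32/8192 V = 0.7131054688 V.
Error = V_in − V_code = 0.7131557 − (0.7131054688) = +50.2 µV.

+50.2 µV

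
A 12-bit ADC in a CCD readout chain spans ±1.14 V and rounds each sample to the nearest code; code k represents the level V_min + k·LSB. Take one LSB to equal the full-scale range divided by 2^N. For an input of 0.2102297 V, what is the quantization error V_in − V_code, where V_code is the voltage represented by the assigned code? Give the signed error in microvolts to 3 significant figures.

Full-scale range = 1.14 V − (-1.14 V) = 2.28 V. LSB = 2.28 V / 2^12 ≈ 0.5566 mV.
(0.2102297 − (-1.14)) / LSB = 1.3502297 × 4096/2.28 = 2425.6758. Nearest integer: k = 2426.
Reconstructed level: -1.14 + 2426 × 2.28/4096 V = 0.2104101563 V.
Error = V_in − V_code = 0.2102297 − (0.2104101563) = −180 µV.

−180 µV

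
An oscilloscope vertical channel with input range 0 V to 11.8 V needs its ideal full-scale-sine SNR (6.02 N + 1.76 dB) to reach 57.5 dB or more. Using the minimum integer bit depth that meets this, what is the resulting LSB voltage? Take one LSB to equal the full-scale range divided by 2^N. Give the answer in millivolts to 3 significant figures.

Span = 11.8 V.
6.02 N + 1.76 ≥ 57.5 gives N ≥ 9.259, so the minimum integer is 10.
LSB = 11.8 V / 2^10 = 11.5 mV.

11.5 mV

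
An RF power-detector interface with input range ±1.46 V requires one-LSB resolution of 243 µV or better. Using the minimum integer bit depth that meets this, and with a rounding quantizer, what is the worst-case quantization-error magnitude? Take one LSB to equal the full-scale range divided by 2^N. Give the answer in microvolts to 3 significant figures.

The full-scale span is 1.46 − (-1.46) = 2.92 V.
2.92 V / 243 µV = 12020. Since 2^13 = 8192 and 2^14 = 16384, N = 14.
One LSB is 2.92 V / 16384 = 178.22 µV.
|e|_max = LSB/2 = 89.1 µV.

89.1 µV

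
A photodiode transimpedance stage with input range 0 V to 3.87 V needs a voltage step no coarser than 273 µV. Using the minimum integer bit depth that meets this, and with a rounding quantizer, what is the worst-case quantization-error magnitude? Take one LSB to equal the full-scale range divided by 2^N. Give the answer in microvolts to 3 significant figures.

118 µV

Full-scale range = 3.87 V.
Required number of levels: 3.87/273 µV = 14176; smallest N with 2^N ≥ that is 14.
One LSB is 3.87 V / 16384 = 236.21 µV.
Max error for round-to-nearest is LSB/2 = 118 µV.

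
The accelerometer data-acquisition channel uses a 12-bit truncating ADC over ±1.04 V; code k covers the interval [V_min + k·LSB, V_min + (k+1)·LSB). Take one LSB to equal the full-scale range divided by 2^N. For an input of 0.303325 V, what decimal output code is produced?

Range = 1.04 − (-1.04) = 2.08 V. LSB = 2.08 V / 2^12 ≈ 0.5078 mV.
(V_in − V_min) × 2^12/range = (0.303325 − (-1.04)) × 4096/2.08 = 2645.317.
Floor → code = 2645.

2645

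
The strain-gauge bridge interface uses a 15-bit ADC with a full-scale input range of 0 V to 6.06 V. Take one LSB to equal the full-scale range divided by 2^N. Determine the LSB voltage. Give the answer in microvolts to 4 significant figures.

V_FS = 6.06 V.
2^15 = 32768 levels.
Step size = 6.06/32768 V = 184.9 µV.

184.9 µV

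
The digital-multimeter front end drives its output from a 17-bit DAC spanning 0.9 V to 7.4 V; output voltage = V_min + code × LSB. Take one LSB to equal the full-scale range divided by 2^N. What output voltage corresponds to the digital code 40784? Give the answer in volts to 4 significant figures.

2.923 V

Span: 7.4 V − (0.9 V) = 6.5 V. LSB = 6.5 V / 2^17.
V_out = V_min + code × LSB = 0.9 V + 40784 × 6.5 V / 131072
      = 0.9 V + 2.02252 V = 2.92252 V.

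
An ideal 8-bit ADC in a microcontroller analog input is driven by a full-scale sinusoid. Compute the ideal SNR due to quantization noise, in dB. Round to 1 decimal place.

For an ideal N-bit converter with full-scale sine input, SNR = 6.02 N + 1.76 dB. SNR = 6.02 × 8 + 1.76 = 48.16 + 1.76 = 49.92 dB.

49.9 dB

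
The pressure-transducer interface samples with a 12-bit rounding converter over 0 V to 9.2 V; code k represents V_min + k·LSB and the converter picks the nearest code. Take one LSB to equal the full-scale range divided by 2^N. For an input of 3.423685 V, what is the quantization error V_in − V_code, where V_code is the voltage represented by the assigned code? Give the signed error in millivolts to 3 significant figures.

V_FS = 9.2 V. LSB = 9.2 V / 2^12 ≈ 2.246 mV.
Position in LSBs: (3.423685 − (0)) × 4096/9.2 = 1524.2841; rounding gives k = 1524.
Reconstructed level: 0 + 1524 × 9.2/4096 V = 3.423046875 V.
Error = V_in − V_code = 3.423685 − (3.423046875) = +0.638 mV.

+0.638 mV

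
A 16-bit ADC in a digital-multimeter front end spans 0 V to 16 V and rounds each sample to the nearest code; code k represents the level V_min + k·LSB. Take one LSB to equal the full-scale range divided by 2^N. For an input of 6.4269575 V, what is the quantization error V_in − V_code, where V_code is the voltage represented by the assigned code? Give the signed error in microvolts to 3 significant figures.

−44.5 µV

Full-scale range = 16 V. LSB = 16 V / 2^16 ≈ 244.1 µV.
Position in LSBs: (6.4269575 − (0)) × 65536/16 = 26324.8179; rounding gives k = 26325.
V_code = V_min + k × range/2^16 = 0 + 26325 × 16/65536 = 6.4270019531 V.
V_in − V_code = 6.4269575 − (6.4270019531) = −44.5 µV.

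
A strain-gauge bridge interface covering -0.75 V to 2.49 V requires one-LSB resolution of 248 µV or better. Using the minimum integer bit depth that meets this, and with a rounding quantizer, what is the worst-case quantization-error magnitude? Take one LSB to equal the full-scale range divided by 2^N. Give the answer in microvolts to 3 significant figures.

98.9 µV

Range = 2.49 − (-0.75) = 3.24 V.
Need 2^N ≥ 3.24 V / 248 µV = 13060 → N_min = 14.
LSB = 3.24 V ÷ 2^14 = 3.24/16384 V = 197.75 µV.
|e|_max = LSB/2 = 98.9 µV.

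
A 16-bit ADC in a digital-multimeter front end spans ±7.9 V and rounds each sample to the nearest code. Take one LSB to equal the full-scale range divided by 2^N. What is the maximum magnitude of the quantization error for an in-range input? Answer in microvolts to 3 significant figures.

Range = 7.9 − (-7.9) = 15.8 V.
One LSB is 15.8 V / 65536 = 241.09 µV.
Worst-case error for round-to-nearest is half an LSB: 121 µV.

121 µV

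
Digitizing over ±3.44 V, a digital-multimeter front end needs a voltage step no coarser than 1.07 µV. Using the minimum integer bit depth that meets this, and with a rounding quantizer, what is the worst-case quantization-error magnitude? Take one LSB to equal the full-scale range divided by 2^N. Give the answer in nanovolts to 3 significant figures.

The full-scale span is 3.44 − (-3.44) = 6.88 V.
6.88 V / 1.07 µV = 6.430e6. Since 2^22 = 4194304 and 2^23 = 8388608, N = 23.
Step size = 6.88/8388608 V = 0.82016 µV.
Max error for round-to-nearest is LSB/2 = 410 nV.

410 nV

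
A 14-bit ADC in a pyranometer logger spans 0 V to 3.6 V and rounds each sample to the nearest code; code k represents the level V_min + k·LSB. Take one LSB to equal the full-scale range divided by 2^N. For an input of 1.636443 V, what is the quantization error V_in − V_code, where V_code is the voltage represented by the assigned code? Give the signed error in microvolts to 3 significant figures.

V_FS = 3.6 V. LSB = 3.6 V / 2^14 ≈ 219.7 µV.
Position in LSBs: (1.636443 − (0)) × 16384/3.6 = 7447.6339; rounding gives k = 7448.
V_code = V_min + k × range/2^14 = 0 + 7448 × 3.6/16384 = 1.6365234375 V.
V_in − V_code = 1.636443 − (1.6365234375) = −80.4 µV.

−80.4 µV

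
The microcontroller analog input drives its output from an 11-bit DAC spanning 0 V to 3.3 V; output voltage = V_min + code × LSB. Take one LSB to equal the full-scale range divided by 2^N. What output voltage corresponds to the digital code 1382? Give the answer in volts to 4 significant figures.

2.227 V

Range is 3.3 V. LSB = 3.3 V / 2^11.
V_out = 0 + 1382 × (3.3/2048) V
      = 0 V + 2.22686 V = 2.22686 V.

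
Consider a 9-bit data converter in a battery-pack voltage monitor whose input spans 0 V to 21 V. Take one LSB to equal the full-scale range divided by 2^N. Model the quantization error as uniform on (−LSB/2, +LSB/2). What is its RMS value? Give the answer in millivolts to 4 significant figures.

Span = 21 V.
LSB = 21 V ÷ 2^9 = 21/512 V = 41.0156 mV.
RMS of a uniform error over width LSB is LSB/√12 = 11.84 mV.

11.84 mV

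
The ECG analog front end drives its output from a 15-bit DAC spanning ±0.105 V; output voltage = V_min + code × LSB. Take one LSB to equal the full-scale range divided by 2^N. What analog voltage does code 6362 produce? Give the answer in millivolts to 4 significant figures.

-64.23 mV

Span: 0.105 V − (-0.105 V) = 0.21 V. LSB = 0.21 V / 2^15.
V_out = V_min + code × LSB = -0.105 V + 6362 × 0.21 V / 32768
      = -0.105 V + 0.0407721 V = -0.0642279 V.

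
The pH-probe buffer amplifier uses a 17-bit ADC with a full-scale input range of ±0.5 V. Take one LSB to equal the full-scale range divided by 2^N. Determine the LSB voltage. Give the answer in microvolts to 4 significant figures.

Range = 0.5 − (-0.5) = 1 V.
2^17 = 131072 levels.
Step size = 1/131072 V = 7.629 µV.

7.629 µV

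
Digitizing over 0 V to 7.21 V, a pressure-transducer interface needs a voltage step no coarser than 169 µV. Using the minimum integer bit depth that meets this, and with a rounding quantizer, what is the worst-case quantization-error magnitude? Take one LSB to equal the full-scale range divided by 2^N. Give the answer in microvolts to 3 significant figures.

55.0 µV

Range is 7.21 V.
Required number of levels: 7.21/169 µV = 42663; smallest N with 2^N ≥ that is 16.
Step size = 7.21/65536 V = 110.02 µV.
|e|_max = LSB/2 = 55.0 µV.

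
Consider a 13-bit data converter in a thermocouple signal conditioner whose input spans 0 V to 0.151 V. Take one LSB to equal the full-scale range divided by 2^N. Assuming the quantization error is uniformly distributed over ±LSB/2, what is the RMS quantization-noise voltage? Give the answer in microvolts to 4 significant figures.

Full-scale range = 0.151 V.
LSB = 0.151 V ÷ 2^13 = 0.151/8192 V = 18.4326 µV.
σ_q = LSB/√12 = 18.4326 µV/3.4641 = 5.321 µV.

5.321 µV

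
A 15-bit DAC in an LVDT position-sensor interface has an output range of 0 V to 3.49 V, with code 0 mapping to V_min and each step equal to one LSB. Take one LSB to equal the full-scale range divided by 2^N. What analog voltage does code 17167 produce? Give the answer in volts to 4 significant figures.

Span = 3.49 V. LSB = 3.49 V / 2^15.
Output = V_min + (17167/32768) × range = 0 + 0.523895 × 3.49 V
      = 0 + 1.82839 = 1.82839 V.

1.828 V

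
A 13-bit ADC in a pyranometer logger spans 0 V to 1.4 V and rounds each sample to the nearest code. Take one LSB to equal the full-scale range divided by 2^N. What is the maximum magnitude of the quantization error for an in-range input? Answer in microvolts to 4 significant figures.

V_FS = 1.4 V.
One LSB is 1.4 V / 8192 = 170.898 µV.
Worst-case error for round-to-nearest is half an LSB: 85.45 µV.

85.45 µV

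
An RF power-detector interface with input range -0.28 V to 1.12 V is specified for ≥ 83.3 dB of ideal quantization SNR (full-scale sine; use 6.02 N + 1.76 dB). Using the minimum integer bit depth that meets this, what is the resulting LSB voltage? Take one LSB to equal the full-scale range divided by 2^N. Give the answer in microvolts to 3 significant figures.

85.4 µV

The full-scale span is 1.12 − (-0.28) = 1.4 V.
N ≥ (83.3 − 1.76)/6.02 = 13.545 → N_min = 14.
LSB = 1.4 V / 2^14 = 85.4 µV.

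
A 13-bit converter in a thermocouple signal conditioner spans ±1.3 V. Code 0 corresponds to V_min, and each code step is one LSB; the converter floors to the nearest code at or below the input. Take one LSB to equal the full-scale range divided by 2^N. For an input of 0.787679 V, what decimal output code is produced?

6577

Range = 1.3 − (-1.3) = 2.6 V. LSB = 2.6 V / 2^13 ≈ 317.4 µV.
(V_in − V_min) × 2^13/range = (0.787679 − (-1.3)) × 8192/2.6 = 6577.795.
Floor → code = 6577.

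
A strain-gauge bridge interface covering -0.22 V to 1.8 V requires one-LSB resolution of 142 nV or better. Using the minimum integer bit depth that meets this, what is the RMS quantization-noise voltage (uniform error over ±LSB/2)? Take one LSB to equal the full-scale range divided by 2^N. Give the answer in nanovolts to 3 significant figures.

The full-scale span is 1.8 − (-0.22) = 2.02 V.
Need 2^N ≥ 2.02 V / 142 nV = 1.423e7 → N_min = 24.
LSB = 2.02 V ÷ 2^24 = 2.02/16777216 V = 120.40 nV.
RMS noise = LSB/√12 = 34.8 nV.

34.8 nV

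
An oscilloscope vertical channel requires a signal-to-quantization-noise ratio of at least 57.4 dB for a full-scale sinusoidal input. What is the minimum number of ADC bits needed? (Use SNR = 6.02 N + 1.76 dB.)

Required N = ⌈(57.4 − 1.76)/6.02⌉ = ⌈9.243⌉ = 10.

10 bits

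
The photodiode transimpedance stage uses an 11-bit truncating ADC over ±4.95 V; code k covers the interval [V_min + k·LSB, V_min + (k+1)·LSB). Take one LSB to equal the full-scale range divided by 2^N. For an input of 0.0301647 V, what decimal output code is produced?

Range = 4.95 − (-4.95) = 9.9 V. LSB = 9.9 V / 2^11 ≈ 4.834 mV.
code = ⌊(V_in − V_min)/LSB⌋ = ⌊(V_in − V_min) × 2^11 / range⌋
     = ⌊(0.0301647 − (-4.95)) × 2048 / 9.9⌋ = ⌊4.9801647 × 2048/9.9⌋
     = ⌊1030.240⌋ = 1030.

1030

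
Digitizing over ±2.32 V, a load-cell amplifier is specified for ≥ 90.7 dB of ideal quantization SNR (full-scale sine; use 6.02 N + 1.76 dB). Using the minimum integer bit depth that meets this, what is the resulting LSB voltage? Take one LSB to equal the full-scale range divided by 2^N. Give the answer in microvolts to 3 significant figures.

The full-scale span is 2.32 − (-2.32) = 4.64 V.
N ≥ (90.7 − 1.76)/6.02 = 14.774 → N_min = 15.
One LSB is 4.64 V / 32768 = 142 µV.

142 µV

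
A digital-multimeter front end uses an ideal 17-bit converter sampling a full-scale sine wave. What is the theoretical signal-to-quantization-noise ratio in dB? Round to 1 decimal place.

104.1 dB

For an ideal N-bit converter with full-scale sine input, SNR = 6.02 N + 1.76 dB. SNR = 6.02 × 17 + 1.76 = 102.34 + 1.76 = 104.10 dB.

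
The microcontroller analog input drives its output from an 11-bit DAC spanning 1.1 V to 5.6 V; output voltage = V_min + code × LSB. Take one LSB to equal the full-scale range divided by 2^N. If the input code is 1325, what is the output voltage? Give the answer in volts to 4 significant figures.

Range = 5.6 − (1.1) = 4.5 V. LSB = 4.5 V / 2^11.
V_out = 1.1 + 1325 × (4.5/2048) V
      = 1.1 + 2.91138 = 4.01138 V.

4.011 V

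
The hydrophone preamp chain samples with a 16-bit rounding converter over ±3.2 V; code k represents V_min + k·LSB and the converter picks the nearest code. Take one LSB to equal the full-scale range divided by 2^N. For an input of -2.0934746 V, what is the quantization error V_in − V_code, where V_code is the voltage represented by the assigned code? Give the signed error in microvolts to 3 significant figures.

Full-scale range = 3.2 V − (-3.2 V) = 6.4 V. LSB = 6.4 V / 2^16 ≈ 97.66 µV.
(-2.0934746 − (-3.2)) / LSB = 1.1065254 × 65536/6.4 = 11330.8201. Nearest integer: k = 11331.
V_code = V_min + k × range/2^16 = -3.2 + 11331 × 6.4/65536 = -2.0934570313 V.
e = -2.0934746 − (-2.0934570313) = −17.6 µV.

−17.6 µV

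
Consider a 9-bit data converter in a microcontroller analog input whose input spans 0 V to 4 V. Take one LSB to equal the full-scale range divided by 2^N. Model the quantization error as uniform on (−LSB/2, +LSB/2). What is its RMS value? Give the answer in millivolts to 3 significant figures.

Range is 4 V.
LSB = 4 V / 2^9 = 7.8125 mV.
V_rms = LSB/√12 = 7.8125 mV / √12 = 2.26 mV.

2.26 mV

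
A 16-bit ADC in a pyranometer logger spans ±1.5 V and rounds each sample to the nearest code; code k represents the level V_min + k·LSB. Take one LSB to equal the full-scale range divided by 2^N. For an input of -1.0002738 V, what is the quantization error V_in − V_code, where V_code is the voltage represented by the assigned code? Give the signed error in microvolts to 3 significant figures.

−14.4 µV

Full-scale range = 1.5 V − (-1.5 V) = 3 V. LSB = 3 V / 2^16 ≈ 45.78 µV.
(V_in − V_min)/LSB = (-1.0002738 − (-1.5)) × 65536/3 = 10916.6854 → nearest code k = 10917.
V_code = -1.5 + (10917/65536) × 3 = -1.0002593994 V.
e = -1.0002738 − (-1.0002593994) = −14.4 µV.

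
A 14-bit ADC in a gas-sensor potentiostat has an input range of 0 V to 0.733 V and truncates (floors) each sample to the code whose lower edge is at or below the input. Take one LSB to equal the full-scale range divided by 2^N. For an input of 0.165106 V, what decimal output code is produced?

Range is 0.733 V. LSB = 0.733 V / 2^14 ≈ 44.74 µV.
code = ⌊(V_in − V_min)/LSB⌋ = ⌊(V_in − V_min) × 2^14 / range⌋
     = ⌊(0.165106 − (0)) × 16384 / 0.733⌋ = ⌊0.165106 × 16384/0.733⌋
     = ⌊3690.446⌋ = 3690.

3690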